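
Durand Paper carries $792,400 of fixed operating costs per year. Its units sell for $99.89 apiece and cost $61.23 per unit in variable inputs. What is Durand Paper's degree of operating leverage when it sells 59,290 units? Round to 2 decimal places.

1.53

At 59,290 units, contribution = 59,290 × $38.66 = $2,292,151.40.
Subtracting fixed costs: EBIT = $2,292,151.40 − $792,400 = $1,499,751.40.
DOL = contribution ÷ EBIT = $2,292,151.40 ÷ $1,499,751.40 = 1.5284.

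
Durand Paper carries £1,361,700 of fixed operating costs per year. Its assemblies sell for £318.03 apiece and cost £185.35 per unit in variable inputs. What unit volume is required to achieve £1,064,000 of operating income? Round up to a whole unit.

Unit CM = price − variable cost = £318.03 − £185.35 = £132.68.
Units = (FC + target) / CM = (£1,361,700 + £1,064,000) / £132.68 = 18,282.33, so 18,283 assemblies.

18,283 assemblies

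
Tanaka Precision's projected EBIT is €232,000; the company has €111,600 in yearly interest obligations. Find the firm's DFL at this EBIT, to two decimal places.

1.93

Interest = €111,600.00.
Degree of financial leverage = EBIT / (EBIT − interest) = €232,000 / €120,400.00 = 1.9269.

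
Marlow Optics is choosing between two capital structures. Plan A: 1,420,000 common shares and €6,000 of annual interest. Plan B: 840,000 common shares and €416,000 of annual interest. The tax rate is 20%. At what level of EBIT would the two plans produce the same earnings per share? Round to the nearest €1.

€1,009,793

Set EPS_A = EPS_B: (EBIT − €6,000)(1 − 0.20) ÷ 1,420,000 = (EBIT − €416,000)(1 − 0.20) ÷ 840,000.
The (1 − t) factor cancels: (EBIT − 6,000) × 840,000 = (EBIT − 416,000) × 1,420,000.
EBIT × (1,420,000 − 840,000) = 416,000 × 1,420,000 − 6,000 × 840,000 = 585,680,000,000, so EBIT = 585,680,000,000 ÷ 580,000 = 1,009,793.10.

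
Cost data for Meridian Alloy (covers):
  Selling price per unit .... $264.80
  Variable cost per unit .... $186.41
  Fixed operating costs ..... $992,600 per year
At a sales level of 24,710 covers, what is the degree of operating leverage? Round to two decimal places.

Total contribution margin = 24,710 × $78.39 = $1,937,016.90.
Operating income = contribution − fixed costs = $1,937,016.90 − $992,600 = $944,416.90.
DOL = contribution ÷ EBIT = $1,937,016.90 ÷ $944,416.90 = 2.0510.

2.05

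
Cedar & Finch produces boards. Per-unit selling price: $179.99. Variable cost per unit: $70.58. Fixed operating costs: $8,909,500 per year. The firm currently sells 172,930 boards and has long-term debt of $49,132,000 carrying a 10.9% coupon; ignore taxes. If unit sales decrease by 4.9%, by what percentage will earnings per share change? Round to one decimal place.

Total contribution margin = 172,930 × $109.41 = $18,920,271.30.
EBIT = $18,920,271.30 − $8,909,500 = $10,010,771.30.
Interest = $5,355,388.00, so EBIT − I = $4,655,383.30.
Degree of combined leverage = contribution ÷ (EBIT − I) = $18,920,271.30 ÷ $4,655,383.30 = 4.0642.
%ΔEPS = DCL × %ΔSales = 4.0642 × -4.9% = -19.9%.

-19.9%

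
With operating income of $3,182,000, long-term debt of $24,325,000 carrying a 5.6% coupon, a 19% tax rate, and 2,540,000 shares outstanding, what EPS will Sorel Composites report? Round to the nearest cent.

Pre-tax income = $3,182,000 − $1,362,200.00 = $1,819,800.00.
After tax at 19%: net income = $1,819,800.00 × 0.81 = $1,474,038.00.
EPS = $1,474,038.00 ÷ 2,540,000 = $0.58.

$0.58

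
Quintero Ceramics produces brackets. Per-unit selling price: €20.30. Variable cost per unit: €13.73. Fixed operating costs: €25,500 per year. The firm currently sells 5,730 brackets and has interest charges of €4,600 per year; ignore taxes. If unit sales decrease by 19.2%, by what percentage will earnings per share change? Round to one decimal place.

At 5,730 units, contribution = 5,730 × €6.57 = €37,646.10.
Operating income = contribution − fixed costs = €37,646.10 − €25,500 = €12,146.10.
Interest = €4,600.00, so EBIT − I = €7,546.10.
DCL = total CM / (EBIT − I) = €37,646.10 / €7,546.10 = 4.9888.
%ΔEPS = DCL × %ΔSales = 4.9888 × -19.2% = -95.8%.

-95.8%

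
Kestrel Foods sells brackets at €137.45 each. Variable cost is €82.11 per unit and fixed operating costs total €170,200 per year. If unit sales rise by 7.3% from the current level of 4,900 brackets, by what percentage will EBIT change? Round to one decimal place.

+19.6%

Total contribution margin = 4,900 × €55.34 = €271,166.00.
EBIT = €271,166.00 − €170,200 = €100,966.00.
Degree of operating leverage = €271,166.00 / €100,966.00 = 2.6857.
Operating income changes by 2.6857 × +7.3% = +19.6%.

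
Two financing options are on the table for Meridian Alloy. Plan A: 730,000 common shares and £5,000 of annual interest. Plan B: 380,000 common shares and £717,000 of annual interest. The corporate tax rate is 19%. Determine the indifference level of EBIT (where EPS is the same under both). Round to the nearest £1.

Set EPS_A = EPS_B: (EBIT − £5,000)(1 − 0.19) ÷ 730,000 = (EBIT − £717,000)(1 − 0.19) ÷ 380,000.
The (1 − t) factor cancels: (EBIT − 5,000) × 380,000 = (EBIT − 717,000) × 730,000.
Solving, EBIT = (717,000·730,000 − 5,000·380,000) / (730,000 − 380,000) = 521,510,000,000 / 350,000 = 1,490,028.57.

£1,490,029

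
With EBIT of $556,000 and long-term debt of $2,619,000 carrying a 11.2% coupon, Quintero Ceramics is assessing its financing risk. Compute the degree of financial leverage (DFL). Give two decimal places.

Interest = $293,328.00.
DFL = EBIT ÷ (EBIT − I) = $556,000 ÷ ($556,000 − $293,328.00) = $556,000 ÷ $262,672.00 = 2.1167.

2.12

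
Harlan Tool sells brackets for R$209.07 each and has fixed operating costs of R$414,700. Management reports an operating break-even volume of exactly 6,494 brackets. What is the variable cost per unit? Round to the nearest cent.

At break-even, FC = Q × (P − VC), so P − VC = R$414,700 ÷ 6,494 = R$63.8589.
Variable cost per unit = R$209.07 − R$63.8589 = R$145.21.

R$145.21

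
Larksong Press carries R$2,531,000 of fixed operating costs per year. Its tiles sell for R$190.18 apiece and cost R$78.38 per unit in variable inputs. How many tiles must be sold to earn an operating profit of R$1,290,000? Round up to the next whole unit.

34,178 tiles

Unit CM = price − variable cost = R$190.18 − R$78.38 = R$111.80.
Required volume = (fixed costs + target profit) ÷ CM = (R$2,531,000 + R$1,290,000) ÷ R$111.80 = 34,177.10, so 34,178 tiles.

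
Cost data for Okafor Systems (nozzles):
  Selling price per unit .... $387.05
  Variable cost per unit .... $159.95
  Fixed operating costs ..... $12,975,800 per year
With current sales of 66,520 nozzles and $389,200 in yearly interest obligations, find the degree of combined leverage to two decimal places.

8.67

Total contribution margin = 66,520 × $227.10 = $15,106,692.00.
EBIT = $15,106,692.00 − $12,975,800 = $2,130,892.00. Interest = $389,200.00.
DOL = $15,106,692.00 ÷ $2,130,892.00 = 7.0894; DFL = $2,130,892.00 ÷ $1,741,692.00 = 1.2235.
Combined leverage = 7.0894 × 1.2235 = 8.6739.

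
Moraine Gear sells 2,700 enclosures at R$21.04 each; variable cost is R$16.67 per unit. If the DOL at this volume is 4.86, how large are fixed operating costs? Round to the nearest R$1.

R$9,371

Total contribution margin = 2,700 × R$4.37 = R$11,799.00.
DOL = contribution / EBIT, so EBIT = R$11,799.00 / 4.86 = R$2,427.78.
Fixed costs = CM − EBIT = R$11,799.00 − R$2,427.78 = R$9,371.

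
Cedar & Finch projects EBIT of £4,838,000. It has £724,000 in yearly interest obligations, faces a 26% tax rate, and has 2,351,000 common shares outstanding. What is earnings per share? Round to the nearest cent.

£1.29

Interest = £724,000.00, so EBT = £4,838,000 − £724,000.00 = £4,114,000.00.
Net income = £4,114,000.00 × (1 − 0.26) = £3,044,360.00.
EPS = £3,044,360.00 ÷ 2,351,000 = £1.29.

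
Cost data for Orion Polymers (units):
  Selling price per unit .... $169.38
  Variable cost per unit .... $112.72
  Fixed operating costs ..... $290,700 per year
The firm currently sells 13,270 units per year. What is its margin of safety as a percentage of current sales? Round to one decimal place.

Unit CM = price − variable cost = $169.38 − $112.72 = $56.66. Break-even units = $290,700 ÷ $56.66 = 5,130.60; break-even revenue = 5,130.60 × $169.38 = $869,021.64.
Current sales = 13,270 × $169.38 = $2,247,672.60.
Margin of safety = ($2,247,672.60 − $869,021.64) ÷ $2,247,672.60 = 61.3%.

61.3%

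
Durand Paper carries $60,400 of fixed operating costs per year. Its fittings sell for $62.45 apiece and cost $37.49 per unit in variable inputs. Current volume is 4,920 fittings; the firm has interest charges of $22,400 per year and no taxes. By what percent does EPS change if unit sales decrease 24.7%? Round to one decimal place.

Total contribution margin = 4,920 × $24.96 = $122,803.20.
Subtracting fixed costs: EBIT = $122,803.20 − $60,400 = $62,403.20.
After interest of $22,400.00, pre-tax earnings = $40,003.20.
Degree of combined leverage = contribution ÷ (EBIT − I) = $122,803.20 ÷ $40,003.20 = 3.0698.
%ΔEPS = DCL × %ΔSales = 3.0698 × -24.7% = -75.8%.

-75.8%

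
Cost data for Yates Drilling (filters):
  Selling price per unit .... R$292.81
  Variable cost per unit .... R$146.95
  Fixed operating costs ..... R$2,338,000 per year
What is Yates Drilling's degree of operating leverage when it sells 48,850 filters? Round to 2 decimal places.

1.49

Total contribution margin = 48,850 × R$145.86 = R$7,125,261.00.
Operating income = contribution − fixed costs = R$7,125,261.00 − R$2,338,000 = R$4,787,261.00.
So DOL = total CM / EBIT = R$7,125,261.00 / R$4,787,261.00 = 1.4884.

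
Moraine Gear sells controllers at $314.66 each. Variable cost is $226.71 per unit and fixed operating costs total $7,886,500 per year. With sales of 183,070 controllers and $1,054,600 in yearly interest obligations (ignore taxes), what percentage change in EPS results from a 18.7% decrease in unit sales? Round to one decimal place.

Contribution at this volume is 183,070 × $87.95 = $16,101,006.50.
Operating income = contribution − fixed costs = $16,101,006.50 − $7,886,500 = $8,214,506.50.
After interest of $1,054,600.00, pre-tax earnings = $7,159,906.50.
DCL = total CM / (EBIT − I) = $16,101,006.50 / $7,159,906.50 = 2.2488.
%ΔEPS = DCL × %ΔSales = 2.2488 × -18.7% = -42.1%.

-42.1%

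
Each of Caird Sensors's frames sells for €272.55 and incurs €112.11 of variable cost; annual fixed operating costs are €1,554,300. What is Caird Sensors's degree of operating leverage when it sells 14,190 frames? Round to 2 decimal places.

Total contribution margin = 14,190 × €160.44 = €2,276,643.60.
Operating income = contribution − fixed costs = €2,276,643.60 − €1,554,300 = €722,343.60.
So DOL = total CM / EBIT = €2,276,643.60 / €722,343.60 = 3.1517.

3.15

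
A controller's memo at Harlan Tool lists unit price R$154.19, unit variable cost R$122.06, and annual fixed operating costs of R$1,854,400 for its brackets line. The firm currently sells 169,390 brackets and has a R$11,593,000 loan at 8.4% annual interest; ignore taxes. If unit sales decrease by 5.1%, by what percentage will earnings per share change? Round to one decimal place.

Contribution at this volume is 169,390 × R$32.13 = R$5,442,500.70.
Operating income = contribution − fixed costs = R$5,442,500.70 − R$1,854,400 = R$3,588,100.70.
Interest = R$973,812.00, so EBIT − I = R$2,614,288.70.
Degree of combined leverage = contribution ÷ (EBIT − I) = R$5,442,500.70 ÷ R$2,614,288.70 = 2.0818.
%ΔEPS = DCL × %ΔSales = 2.0818 × -5.1% = -10.6%.

-10.6%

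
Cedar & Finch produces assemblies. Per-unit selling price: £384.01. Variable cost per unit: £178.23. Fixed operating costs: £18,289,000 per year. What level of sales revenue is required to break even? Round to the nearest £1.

Contribution margin per unit = £384.01 − £178.23 = £205.78, a CM ratio of £205.78 ÷ £384.01 = 0.5359.
Break-even revenue = fixed costs × price ÷ CM = £18,289,000 × £384.01 ÷ £205.78 = £34,129,453.

£34,129,453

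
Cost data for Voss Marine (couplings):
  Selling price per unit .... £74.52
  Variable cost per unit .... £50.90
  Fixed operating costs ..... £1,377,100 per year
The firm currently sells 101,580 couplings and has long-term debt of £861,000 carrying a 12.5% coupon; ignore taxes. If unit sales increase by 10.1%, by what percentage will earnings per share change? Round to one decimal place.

+26.5%

At 101,580 units, contribution = 101,580 × £23.62 = £2,399,319.60.
Operating income = contribution − fixed costs = £2,399,319.60 − £1,377,100 = £1,022,219.60.
Interest = £107,625.00, so EBIT − I = £914,594.60.
DCL = total CM / (EBIT − I) = £2,399,319.60 / £914,594.60 = 2.6234.
EPS therefore changes by 2.6234 × (+10.1%) = +26.5%.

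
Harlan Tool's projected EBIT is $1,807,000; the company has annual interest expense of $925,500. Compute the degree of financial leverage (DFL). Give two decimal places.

2.05

Interest = $925,500.00.
DFL = EBIT ÷ (EBIT − I) = $1,807,000 ÷ ($1,807,000 − $925,500.00) = $1,807,000 ÷ $881,500.00 = 2.0499.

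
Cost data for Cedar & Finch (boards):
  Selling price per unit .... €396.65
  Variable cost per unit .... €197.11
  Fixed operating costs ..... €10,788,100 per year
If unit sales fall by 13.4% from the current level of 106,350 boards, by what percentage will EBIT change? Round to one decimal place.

Total contribution margin = 106,350 × €199.54 = €21,221,079.00.
EBIT = €21,221,079.00 − €10,788,100 = €10,432,979.00.
So DOL = total CM / EBIT = €21,221,079.00 / €10,432,979.00 = 2.0340.
So EBIT moves 2.0340 × (-13.4%) = -27.3%.

-27.3%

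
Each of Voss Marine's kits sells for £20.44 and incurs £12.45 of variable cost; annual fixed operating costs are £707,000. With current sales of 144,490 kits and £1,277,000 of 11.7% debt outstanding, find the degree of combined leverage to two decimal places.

Total contribution margin = 144,490 × £7.99 = £1,154,475.10.
Operating income = contribution − fixed costs = £1,154,475.10 − £707,000 = £447,475.10. Interest = £149,409.00.
DOL = £1,154,475.10 ÷ £447,475.10 = 2.5800; DFL = £447,475.10 ÷ £298,066.10 = 1.5013.
Combined leverage = 2.5800 × 1.5013 = 3.8734.

3.87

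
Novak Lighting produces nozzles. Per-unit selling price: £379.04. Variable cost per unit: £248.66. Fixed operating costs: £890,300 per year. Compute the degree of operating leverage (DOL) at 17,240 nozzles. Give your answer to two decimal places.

Total contribution margin = 17,240 × £130.38 = £2,247,751.20.
Operating income = contribution − fixed costs = £2,247,751.20 − £890,300 = £1,357,451.20.
Degree of operating leverage = £2,247,751.20 / £1,357,451.20 = 1.6559.

1.66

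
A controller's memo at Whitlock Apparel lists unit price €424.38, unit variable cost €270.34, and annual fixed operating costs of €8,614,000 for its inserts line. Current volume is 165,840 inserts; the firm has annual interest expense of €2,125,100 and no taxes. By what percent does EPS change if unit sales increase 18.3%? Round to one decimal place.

+31.6%

Total contribution margin = 165,840 × €154.04 = €25,545,993.60.
Operating income = contribution − fixed costs = €25,545,993.60 − €8,614,000 = €16,931,993.60.
Interest = €2,125,100.00, so EBIT − I = €14,806,893.60.
DCL = total CM / (EBIT − I) = €25,545,993.60 / €14,806,893.60 = 1.7253.
%ΔEPS = DCL × %ΔSales = 1.7253 × +18.3% = +31.6%.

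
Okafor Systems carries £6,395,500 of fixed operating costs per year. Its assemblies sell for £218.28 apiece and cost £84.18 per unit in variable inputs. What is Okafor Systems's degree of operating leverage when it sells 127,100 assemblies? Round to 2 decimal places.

1.60

Total contribution margin = 127,100 × £134.10 = £17,044,110.00.
Subtracting fixed costs: EBIT = £17,044,110.00 − £6,395,500 = £10,648,610.00.
DOL = contribution ÷ EBIT = £17,044,110.00 ÷ £10,648,610.00 = 1.6006.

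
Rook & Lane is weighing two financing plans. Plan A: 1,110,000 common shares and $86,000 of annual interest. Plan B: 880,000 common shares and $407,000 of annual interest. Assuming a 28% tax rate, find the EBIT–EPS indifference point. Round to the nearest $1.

Set EPS_A = EPS_B: (EBIT − $86,000)(1 − 0.28) ÷ 1,110,000 = (EBIT − $407,000)(1 − 0.28) ÷ 880,000.
Cancelling (1 − t) and cross-multiplying: 880,000·(EBIT − 86,000) = 1,110,000·(EBIT − 407,000).
EBIT × (1,110,000 − 880,000) = 407,000 × 1,110,000 − 86,000 × 880,000 = 376,090,000,000, so EBIT = 376,090,000,000 ÷ 230,000 = 1,635,173.91.

$1,635,174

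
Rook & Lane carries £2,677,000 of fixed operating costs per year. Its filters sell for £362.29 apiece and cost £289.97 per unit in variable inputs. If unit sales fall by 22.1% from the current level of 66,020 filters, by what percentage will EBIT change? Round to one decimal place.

Contribution at this volume is 66,020 × £72.32 = £4,774,566.40.
Subtracting fixed costs: EBIT = £4,774,566.40 − £2,677,000 = £2,097,566.40.
DOL = contribution ÷ EBIT = £4,774,566.40 ÷ £2,097,566.40 = 2.2762.
So EBIT moves 2.2762 × (-22.1%) = -50.3%.

-50.3%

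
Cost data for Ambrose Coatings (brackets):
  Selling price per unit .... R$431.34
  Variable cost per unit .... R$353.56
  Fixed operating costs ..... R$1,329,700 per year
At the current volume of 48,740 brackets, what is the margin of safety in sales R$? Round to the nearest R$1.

R$13,649,472

Contribution margin per unit = R$431.34 − R$353.56 = R$77.78. Break-even units = R$1,329,700 ÷ R$77.78 = 17,095.65; break-even revenue = 17,095.65 × R$431.34 = R$7,374,039.57.
Actual sales revenue = 48,740 × R$431.34 = R$21,023,511.60.
Margin of safety = R$21,023,511.60 − R$7,374,039.57 = R$13,649,472.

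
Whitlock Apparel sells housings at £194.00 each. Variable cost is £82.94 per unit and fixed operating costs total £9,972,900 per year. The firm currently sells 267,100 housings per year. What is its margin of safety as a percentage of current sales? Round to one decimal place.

Unit CM = price − variable cost = £194.00 − £82.94 = £111.06. Break-even units = £9,972,900 ÷ £111.06 = 89,797.41; break-even revenue = 89,797.41 × £194.00 = £17,420,696.92.
Current sales = 267,100 × £194.00 = £51,817,400.00.
Margin of safety = (£51,817,400.00 − £17,420,696.92) ÷ £51,817,400.00 = 66.4%.

66.4%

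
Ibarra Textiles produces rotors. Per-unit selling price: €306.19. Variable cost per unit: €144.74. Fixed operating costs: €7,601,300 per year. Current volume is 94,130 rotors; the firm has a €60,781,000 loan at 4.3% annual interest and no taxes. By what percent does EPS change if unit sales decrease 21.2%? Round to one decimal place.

-64.7%

At 94,130 units, contribution = 94,130 × €161.45 = €15,197,288.50.
Subtracting fixed costs: EBIT = €15,197,288.50 − €7,601,300 = €7,595,988.50.
After interest of €2,613,583.00, pre-tax earnings = €4,982,405.50.
DCL = total CM / (EBIT − I) = €15,197,288.50 / €4,982,405.50 = 3.0502.
%ΔEPS = DCL × %ΔSales = 3.0502 × -21.2% = -64.7%.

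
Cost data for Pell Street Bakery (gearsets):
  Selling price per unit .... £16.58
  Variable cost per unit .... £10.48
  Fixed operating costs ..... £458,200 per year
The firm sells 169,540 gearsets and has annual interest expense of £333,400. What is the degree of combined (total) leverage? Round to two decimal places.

4.26

At 169,540 units, contribution = 169,540 × £6.10 = £1,034,194.00.
EBIT = £1,034,194.00 − £458,200 = £575,994.00. Interest = £333,400.00.
DOL = £1,034,194.00 ÷ £575,994.00 = 1.7955; DFL = £575,994.00 ÷ £242,594.00 = 2.3743.
DCL = DOL × DFL = 1.7955 × 2.3743 = 4.2631.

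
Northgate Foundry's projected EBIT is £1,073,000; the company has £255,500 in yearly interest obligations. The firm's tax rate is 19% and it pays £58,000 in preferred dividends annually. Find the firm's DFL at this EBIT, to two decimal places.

Annual interest charges come to £255,500.00.
Preferred dividends grossed up pre-tax: £58,000 / (1 − 0.19) = £71,604.94.
DFL = EBIT ÷ [EBIT − I − D_p/(1−t)] = £1,073,000 ÷ [£1,073,000 − £255,500.00 − £71,604.94] = £1,073,000 ÷ £745,895.06 = 1.4385.

1.44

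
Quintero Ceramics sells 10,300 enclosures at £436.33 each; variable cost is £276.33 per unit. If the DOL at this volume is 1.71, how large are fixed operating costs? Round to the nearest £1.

Total contribution margin = 10,300 × £160.00 = £1,648,000.00.
Since DOL = CM ÷ EBIT, EBIT = £1,648,000.00 ÷ 1.71 = £963,742.69.
And FC = contribution − EBIT = £1,648,000.00 − £963,742.69 = £684,257.

£684,257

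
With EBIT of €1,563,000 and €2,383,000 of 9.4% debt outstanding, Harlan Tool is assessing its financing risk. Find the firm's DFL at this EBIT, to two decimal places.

Annual interest charges come to €224,002.00.
Degree of financial leverage = EBIT / (EBIT − interest) = €1,563,000 / €1,338,998.00 = 1.1673.

1.17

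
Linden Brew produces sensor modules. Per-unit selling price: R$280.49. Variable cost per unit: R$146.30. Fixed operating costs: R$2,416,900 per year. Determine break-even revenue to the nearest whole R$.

CM per unit = R$280.49 − R$146.30 = R$134.19; CM ratio = R$134.19 / R$280.49 = 0.4784.
Break-even revenue = fixed costs × price ÷ CM = R$2,416,900 × R$280.49 ÷ R$134.19 = R$5,051,914.

R$5,051,914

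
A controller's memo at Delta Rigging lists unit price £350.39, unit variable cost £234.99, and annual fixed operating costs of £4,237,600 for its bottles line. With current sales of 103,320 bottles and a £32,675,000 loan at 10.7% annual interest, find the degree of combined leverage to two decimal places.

Total contribution margin = 103,320 × £115.40 = £11,923,128.00.
Operating income = contribution − fixed costs = £11,923,128.00 − £4,237,600 = £7,685,528.00. Interest = £3,496,225.00, so EBIT − I = £4,189,303.00.
Degree of total leverage = total CM / (EBIT − interest) = £11,923,128.00 / £4,189,303.00 = 2.8461.

2.85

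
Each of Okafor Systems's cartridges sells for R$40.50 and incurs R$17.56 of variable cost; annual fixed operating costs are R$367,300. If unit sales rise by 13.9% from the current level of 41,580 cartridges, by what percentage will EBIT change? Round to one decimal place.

At 41,580 units, contribution = 41,580 × R$22.94 = R$953,845.20.
Subtracting fixed costs: EBIT = R$953,845.20 − R$367,300 = R$586,545.20.
DOL = contribution ÷ EBIT = R$953,845.20 ÷ R$586,545.20 = 1.6262.
So EBIT moves 1.6262 × (+13.9%) = +22.6%.

+22.6%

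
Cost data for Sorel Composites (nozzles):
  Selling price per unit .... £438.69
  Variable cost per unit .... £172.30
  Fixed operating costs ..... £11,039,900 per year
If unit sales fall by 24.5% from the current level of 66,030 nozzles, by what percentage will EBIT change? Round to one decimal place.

-65.8%

At 66,030 units, contribution = 66,030 × £266.39 = £17,589,731.70.
Operating income = contribution − fixed costs = £17,589,731.70 − £11,039,900 = £6,549,831.70.
DOL = contribution ÷ EBIT = £17,589,731.70 ÷ £6,549,831.70 = 2.6855.
Operating income changes by 2.6855 × -24.5% = -65.8%.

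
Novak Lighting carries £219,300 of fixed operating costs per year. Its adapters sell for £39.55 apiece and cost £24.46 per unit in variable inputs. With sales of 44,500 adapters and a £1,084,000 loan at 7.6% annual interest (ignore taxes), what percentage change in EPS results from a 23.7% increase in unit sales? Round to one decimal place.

Contribution at this volume is 44,500 × £15.09 = £671,505.00.
EBIT = £671,505.00 − £219,300 = £452,205.00.
Interest = £82,384.00, so EBIT − I = £369,821.00.
Degree of combined leverage = contribution ÷ (EBIT − I) = £671,505.00 ÷ £369,821.00 = 1.8158.
EPS therefore changes by 1.8158 × (+23.7%) = +43.0%.

+43.0%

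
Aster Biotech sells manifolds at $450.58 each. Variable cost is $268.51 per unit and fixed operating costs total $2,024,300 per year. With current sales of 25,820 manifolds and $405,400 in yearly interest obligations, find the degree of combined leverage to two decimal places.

Total contribution margin = 25,820 × $182.07 = $4,701,047.40.
Operating income = contribution − fixed costs = $4,701,047.40 − $2,024,300 = $2,676,747.40. Interest = $405,400.00.
DOL = $4,701,047.40 ÷ $2,676,747.40 = 1.7563; DFL = $2,676,747.40 ÷ $2,271,347.40 = 1.1785.
Combined leverage = 1.7563 × 1.1785 = 2.0698.

2.07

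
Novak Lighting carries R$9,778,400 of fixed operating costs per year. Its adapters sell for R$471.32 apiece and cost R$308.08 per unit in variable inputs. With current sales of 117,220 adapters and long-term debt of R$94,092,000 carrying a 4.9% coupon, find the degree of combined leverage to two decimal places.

4.03

At 117,220 units, contribution = 117,220 × R$163.24 = R$19,134,992.80.
Subtracting fixed costs: EBIT = R$19,134,992.80 − R$9,778,400 = R$9,356,592.80. Interest = R$4,610,508.00, so EBIT − I = R$4,746,084.80.
Degree of total leverage = total CM / (EBIT − interest) = R$19,134,992.80 / R$4,746,084.80 = 4.0317.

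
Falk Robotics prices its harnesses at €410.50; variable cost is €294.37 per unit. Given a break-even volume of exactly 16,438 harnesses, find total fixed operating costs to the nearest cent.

Contribution margin per unit = €410.50 − €294.37 = €116.13.
Fixed costs = break-even units × CM = 16,438 × €116.13 = €1,908,944.94.

€1,908,944.94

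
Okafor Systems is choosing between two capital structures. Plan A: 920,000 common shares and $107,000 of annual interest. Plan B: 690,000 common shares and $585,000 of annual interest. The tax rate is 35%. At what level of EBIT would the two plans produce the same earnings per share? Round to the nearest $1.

Set EPS_A = EPS_B: (EBIT − $107,000)(1 − 0.35) ÷ 920,000 = (EBIT − $585,000)(1 − 0.35) ÷ 690,000.
Cancelling (1 − t) and cross-multiplying: 690,000·(EBIT − 107,000) = 920,000·(EBIT − 585,000).
Solving, EBIT = (585,000·920,000 − 107,000·690,000) / (920,000 − 690,000) = 464,370,000,000 / 230,000 = 2,019,000.00.

$2,019,000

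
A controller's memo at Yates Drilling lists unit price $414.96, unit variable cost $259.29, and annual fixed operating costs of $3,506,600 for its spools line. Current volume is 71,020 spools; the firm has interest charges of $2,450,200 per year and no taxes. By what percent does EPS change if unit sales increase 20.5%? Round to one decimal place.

At 71,020 units, contribution = 71,020 × $155.67 = $11,055,683.40.
EBIT = $11,055,683.40 − $3,506,600 = $7,549,083.40.
After interest of $2,450,200.00, pre-tax earnings = $5,098,883.40.
DCL = total CM / (EBIT − I) = $11,055,683.40 / $5,098,883.40 = 2.1683.
%ΔEPS = DCL × %ΔSales = 2.1683 × +20.5% = +44.4%.

+44.4%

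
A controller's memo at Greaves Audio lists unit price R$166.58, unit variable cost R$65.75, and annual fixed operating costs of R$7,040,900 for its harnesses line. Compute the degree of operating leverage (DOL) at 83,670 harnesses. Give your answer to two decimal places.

6.05

Total contribution margin = 83,670 × R$100.83 = R$8,436,446.10.
Operating income = contribution − fixed costs = R$8,436,446.10 − R$7,040,900 = R$1,395,546.10.
So DOL = total CM / EBIT = R$8,436,446.10 / R$1,395,546.10 = 6.0453.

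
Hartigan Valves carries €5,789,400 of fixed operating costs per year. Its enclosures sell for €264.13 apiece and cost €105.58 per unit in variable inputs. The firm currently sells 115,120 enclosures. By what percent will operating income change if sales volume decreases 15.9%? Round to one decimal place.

-23.3%

At 115,120 units, contribution = 115,120 × €158.55 = €18,252,276.00.
Subtracting fixed costs: EBIT = €18,252,276.00 − €5,789,400 = €12,462,876.00.
So DOL = total CM / EBIT = €18,252,276.00 / €12,462,876.00 = 1.4645.
Operating income changes by 1.4645 × -15.9% = -23.3%.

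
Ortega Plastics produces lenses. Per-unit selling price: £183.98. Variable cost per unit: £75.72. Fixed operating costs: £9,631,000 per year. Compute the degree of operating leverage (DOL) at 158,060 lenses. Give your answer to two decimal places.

At 158,060 units, contribution = 158,060 × £108.26 = £17,111,575.60.
Operating income = contribution − fixed costs = £17,111,575.60 − £9,631,000 = £7,480,575.60.
DOL = contribution ÷ EBIT = £17,111,575.60 ÷ £7,480,575.60 = 2.2875.

2.29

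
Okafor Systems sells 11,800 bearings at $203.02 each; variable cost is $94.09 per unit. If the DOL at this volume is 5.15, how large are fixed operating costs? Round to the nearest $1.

$1,035,787

At 11,800 units, contribution = 11,800 × $108.93 = $1,285,374.00.
DOL = contribution / EBIT, so EBIT = $1,285,374.00 / 5.15 = $249,587.18.
Fixed costs = CM − EBIT = $1,285,374.00 − $249,587.18 = $1,035,787.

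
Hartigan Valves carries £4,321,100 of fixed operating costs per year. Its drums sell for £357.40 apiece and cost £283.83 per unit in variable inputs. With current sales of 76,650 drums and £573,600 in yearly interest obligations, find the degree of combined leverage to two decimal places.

7.58

Contribution at this volume is 76,650 × £73.57 = £5,639,140.50.
EBIT = £5,639,140.50 − £4,321,100 = £1,318,040.50. Interest = £573,600.00, so EBIT − I = £744,440.50.
DCL = contribution ÷ (EBIT − I) = £5,639,140.50 ÷ £744,440.50 = 7.5750.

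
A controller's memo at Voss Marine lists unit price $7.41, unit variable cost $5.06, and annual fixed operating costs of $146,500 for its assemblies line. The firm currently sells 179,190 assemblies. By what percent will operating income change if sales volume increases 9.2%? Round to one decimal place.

Contribution at this volume is 179,190 × $2.35 = $421,096.50.
EBIT = $421,096.50 − $146,500 = $274,596.50.
DOL = contribution ÷ EBIT = $421,096.50 ÷ $274,596.50 = 1.5335.
Operating income changes by 1.5335 × +9.2% = +14.1%.

+14.1%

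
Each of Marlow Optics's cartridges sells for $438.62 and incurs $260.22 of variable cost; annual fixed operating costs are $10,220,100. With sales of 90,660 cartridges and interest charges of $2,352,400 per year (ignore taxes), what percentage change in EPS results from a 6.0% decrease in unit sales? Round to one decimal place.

At 90,660 units, contribution = 90,660 × $178.40 = $16,173,744.00.
Subtracting fixed costs: EBIT = $16,173,744.00 − $10,220,100 = $5,953,644.00.
After interest of $2,352,400.00, pre-tax earnings = $3,601,244.00.
DCL = total CM / (EBIT − I) = $16,173,744.00 / $3,601,244.00 = 4.4912.
%ΔEPS = DCL × %ΔSales = 4.4912 × -6.0% = -26.9%.

-26.9%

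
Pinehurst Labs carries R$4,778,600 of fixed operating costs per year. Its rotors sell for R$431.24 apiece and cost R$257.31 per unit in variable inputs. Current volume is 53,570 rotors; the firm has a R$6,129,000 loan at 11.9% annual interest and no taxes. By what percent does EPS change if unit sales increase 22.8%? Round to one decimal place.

+55.8%

Contribution at this volume is 53,570 × R$173.93 = R$9,317,430.10.
EBIT = R$9,317,430.10 − R$4,778,600 = R$4,538,830.10.
After interest of R$729,351.00, pre-tax earnings = R$3,809,479.10.
Degree of combined leverage = contribution ÷ (EBIT − I) = R$9,317,430.10 ÷ R$3,809,479.10 = 2.4459.
EPS therefore changes by 2.4459 × (+22.8%) = +55.8%.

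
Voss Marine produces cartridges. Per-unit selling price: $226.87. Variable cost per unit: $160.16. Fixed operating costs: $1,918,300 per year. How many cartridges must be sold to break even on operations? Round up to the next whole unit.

28,756 cartridges

Contribution margin per unit = $226.87 − $160.16 = $66.71.
Units to break even: $1,918,300 ÷ $66.71 = 28,755.81, rounded up to 28,756.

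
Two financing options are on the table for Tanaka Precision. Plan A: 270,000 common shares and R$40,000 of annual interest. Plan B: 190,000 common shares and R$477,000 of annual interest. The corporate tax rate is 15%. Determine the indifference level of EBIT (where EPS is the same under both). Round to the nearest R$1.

R$1,514,875

At indifference, (EBIT − 40,000)(1 − t)/270,000 = (EBIT − 477,000)(1 − t)/190,000.
Cancelling (1 − t) and cross-multiplying: 190,000·(EBIT − 40,000) = 270,000·(EBIT − 477,000).
Solving, EBIT = (477,000·270,000 − 40,000·190,000) / (270,000 − 190,000) = 121,190,000,000 / 80,000 = 1,514,875.00.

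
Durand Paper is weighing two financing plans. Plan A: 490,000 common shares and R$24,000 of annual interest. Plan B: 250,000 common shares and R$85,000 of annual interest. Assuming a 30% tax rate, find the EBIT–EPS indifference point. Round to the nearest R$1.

R$148,542

Set EPS_A = EPS_B: (EBIT − R$24,000)(1 − 0.30) ÷ 490,000 = (EBIT − R$85,000)(1 − 0.30) ÷ 250,000.
Cancelling (1 − t) and cross-multiplying: 250,000·(EBIT − 24,000) = 490,000·(EBIT − 85,000).
EBIT × (490,000 − 250,000) = 85,000 × 490,000 − 24,000 × 250,000 = 35,650,000,000, so EBIT = 35,650,000,000 ÷ 240,000 = 148,541.67.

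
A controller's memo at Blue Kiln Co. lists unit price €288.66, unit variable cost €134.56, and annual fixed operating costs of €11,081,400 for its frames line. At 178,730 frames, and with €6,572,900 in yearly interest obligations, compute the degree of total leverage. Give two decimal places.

2.79

Total contribution margin = 178,730 × €154.10 = €27,542,293.00.
Operating income = contribution − fixed costs = €27,542,293.00 − €11,081,400 = €16,460,893.00. Interest = €6,572,900.00, so EBIT − I = €9,887,993.00.
Degree of total leverage = total CM / (EBIT − interest) = €27,542,293.00 / €9,887,993.00 = 2.7854.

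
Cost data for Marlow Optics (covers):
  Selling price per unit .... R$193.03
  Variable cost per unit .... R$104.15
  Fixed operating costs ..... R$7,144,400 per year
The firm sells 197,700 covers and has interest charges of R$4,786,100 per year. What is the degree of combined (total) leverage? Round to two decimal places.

3.11

At 197,700 units, contribution = 197,700 × R$88.88 = R$17,571,576.00.
Operating income = contribution − fixed costs = R$17,571,576.00 − R$7,144,400 = R$10,427,176.00. Interest = R$4,786,100.00, so EBIT − I = R$5,641,076.00.
Degree of total leverage = total CM / (EBIT − interest) = R$17,571,576.00 / R$5,641,076.00 = 3.1149.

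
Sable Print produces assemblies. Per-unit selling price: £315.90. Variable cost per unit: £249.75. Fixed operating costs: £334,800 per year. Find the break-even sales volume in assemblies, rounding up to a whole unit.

5,062 assemblies

Contribution margin per unit = £315.90 − £249.75 = £66.15.
Units to break even: £334,800 ÷ £66.15 = 5,061.22, rounded up to 5,062.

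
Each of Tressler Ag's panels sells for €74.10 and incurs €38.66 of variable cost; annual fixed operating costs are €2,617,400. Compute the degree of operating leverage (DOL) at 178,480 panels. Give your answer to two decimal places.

Total contribution margin = 178,480 × €35.44 = €6,325,331.20.
EBIT = €6,325,331.20 − €2,617,400 = €3,707,931.20.
Degree of operating leverage = €6,325,331.20 / €3,707,931.20 = 1.7059.

1.71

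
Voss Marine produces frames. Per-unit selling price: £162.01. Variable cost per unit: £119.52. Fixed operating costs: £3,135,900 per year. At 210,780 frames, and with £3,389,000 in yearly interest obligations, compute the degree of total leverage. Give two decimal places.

3.68

Total contribution margin = 210,780 × £42.49 = £8,956,042.20.
EBIT = £8,956,042.20 − £3,135,900 = £5,820,142.20. Interest = £3,389,000.00, so EBIT − I = £2,431,142.20.
Degree of total leverage = total CM / (EBIT − interest) = £8,956,042.20 / £2,431,142.20 = 3.6839.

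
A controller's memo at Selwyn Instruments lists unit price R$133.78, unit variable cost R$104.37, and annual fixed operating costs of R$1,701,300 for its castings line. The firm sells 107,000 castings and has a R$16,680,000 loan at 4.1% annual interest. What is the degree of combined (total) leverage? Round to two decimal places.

4.13

At 107,000 units, contribution = 107,000 × R$29.41 = R$3,146,870.00.
EBIT = R$3,146,870.00 − R$1,701,300 = R$1,445,570.00. Interest = R$683,880.00.
DOL = R$3,146,870.00 ÷ R$1,445,570.00 = 2.1769; DFL = R$1,445,570.00 ÷ R$761,690.00 = 1.8978.
DCL = DOL × DFL = 2.1769 × 1.8978 = 4.1313.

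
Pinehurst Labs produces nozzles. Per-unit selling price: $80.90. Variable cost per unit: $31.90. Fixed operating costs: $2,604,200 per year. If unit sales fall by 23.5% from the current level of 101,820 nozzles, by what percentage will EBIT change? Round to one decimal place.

Total contribution margin = 101,820 × $49.00 = $4,989,180.00.
Operating income = contribution − fixed costs = $4,989,180.00 − $2,604,200 = $2,384,980.00.
DOL = contribution ÷ EBIT = $4,989,180.00 ÷ $2,384,980.00 = 2.0919.
%ΔEBIT = DOL × %ΔSales = 2.0919 × -23.5% = -49.2%.

-49.2%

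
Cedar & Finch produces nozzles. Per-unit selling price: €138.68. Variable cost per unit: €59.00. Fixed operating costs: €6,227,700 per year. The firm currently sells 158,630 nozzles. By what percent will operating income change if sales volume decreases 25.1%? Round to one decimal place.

-49.5%

At 158,630 units, contribution = 158,630 × €79.68 = €12,639,638.40.
Operating income = contribution − fixed costs = €12,639,638.40 − €6,227,700 = €6,411,938.40.
So DOL = total CM / EBIT = €12,639,638.40 / €6,411,938.40 = 1.9713.
So EBIT moves 1.9713 × (-25.1%) = -49.5%.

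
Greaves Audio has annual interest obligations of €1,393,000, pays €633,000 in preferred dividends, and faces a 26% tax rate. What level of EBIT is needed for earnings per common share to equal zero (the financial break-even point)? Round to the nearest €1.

€2,248,405

Grossing the preferred dividend up to pre-tax terms: €633,000 / (1 − 0.26) = €855,405.41.
Financial break-even EBIT = interest + D_p ÷ (1 − t) = €1,393,000 + €855,405.41 = €2,248,405.41.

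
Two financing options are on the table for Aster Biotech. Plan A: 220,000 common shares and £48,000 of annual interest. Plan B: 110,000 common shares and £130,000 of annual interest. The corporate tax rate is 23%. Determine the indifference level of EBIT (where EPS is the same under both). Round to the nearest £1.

£212,000

At indifference, (EBIT − 48,000)(1 − t)/220,000 = (EBIT − 130,000)(1 − t)/110,000.
Cancelling (1 − t) and cross-multiplying: 110,000·(EBIT − 48,000) = 220,000·(EBIT − 130,000).
Solving, EBIT = (130,000·220,000 − 48,000·110,000) / (220,000 − 110,000) = 23,320,000,000 / 110,000 = 212,000.00.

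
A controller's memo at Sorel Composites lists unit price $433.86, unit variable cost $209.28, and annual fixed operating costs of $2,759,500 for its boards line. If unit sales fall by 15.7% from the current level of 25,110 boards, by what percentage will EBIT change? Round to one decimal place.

-30.7%

Contribution at this volume is 25,110 × $224.58 = $5,639,203.80.
Subtracting fixed costs: EBIT = $5,639,203.80 − $2,759,500 = $2,879,703.80.
DOL = contribution ÷ EBIT = $5,639,203.80 ÷ $2,879,703.80 = 1.9583.
Operating income changes by 1.9583 × -15.7% = -30.7%.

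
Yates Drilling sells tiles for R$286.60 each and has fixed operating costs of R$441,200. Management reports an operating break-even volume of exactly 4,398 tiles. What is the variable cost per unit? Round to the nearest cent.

Contribution per unit must be FC / Q = R$441,200 / 4,398 = R$100.3183.
Variable cost per unit = R$286.60 − R$100.3183 = R$186.28.

R$186.28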